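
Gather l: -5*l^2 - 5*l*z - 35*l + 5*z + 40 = -5*l^2 + l*(-5*z - 35) + 5*z + 40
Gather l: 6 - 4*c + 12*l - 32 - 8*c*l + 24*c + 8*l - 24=20*c + l*(20 - 8*c) - 50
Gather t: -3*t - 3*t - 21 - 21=-6*t - 42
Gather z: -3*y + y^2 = y^2 - 3*y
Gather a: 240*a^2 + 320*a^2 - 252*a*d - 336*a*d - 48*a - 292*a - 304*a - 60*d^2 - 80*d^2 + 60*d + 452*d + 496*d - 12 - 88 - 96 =560*a^2 + a*(-588*d - 644) - 140*d^2 + 1008*d - 196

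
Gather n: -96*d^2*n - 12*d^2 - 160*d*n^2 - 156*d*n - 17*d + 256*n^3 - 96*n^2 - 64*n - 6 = -12*d^2 - 17*d + 256*n^3 + n^2*(-160*d - 96) + n*(-96*d^2 - 156*d - 64) - 6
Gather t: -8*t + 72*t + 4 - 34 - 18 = 64*t - 48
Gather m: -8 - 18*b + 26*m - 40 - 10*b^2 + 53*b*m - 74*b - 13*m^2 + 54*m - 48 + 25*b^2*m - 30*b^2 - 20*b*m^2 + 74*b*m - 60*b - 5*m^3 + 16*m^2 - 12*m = -40*b^2 - 152*b - 5*m^3 + m^2*(3 - 20*b) + m*(25*b^2 + 127*b + 68) - 96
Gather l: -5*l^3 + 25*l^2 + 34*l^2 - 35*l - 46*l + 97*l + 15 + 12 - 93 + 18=-5*l^3 + 59*l^2 + 16*l - 48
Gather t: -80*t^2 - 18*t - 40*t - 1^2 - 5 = -80*t^2 - 58*t - 6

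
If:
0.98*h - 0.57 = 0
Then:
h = 0.58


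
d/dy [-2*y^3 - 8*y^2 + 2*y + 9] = -6*y^2 - 16*y + 2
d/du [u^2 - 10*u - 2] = 2*u - 10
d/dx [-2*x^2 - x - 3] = -4*x - 1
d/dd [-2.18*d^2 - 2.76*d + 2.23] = -4.36*d - 2.76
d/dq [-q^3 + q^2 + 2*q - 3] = -3*q^2 + 2*q + 2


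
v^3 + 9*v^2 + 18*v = v*(v + 3)*(v + 6)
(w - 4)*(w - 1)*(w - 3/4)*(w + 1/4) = w^4 - 11*w^3/2 + 101*w^2/16 - 17*w/16 - 3/4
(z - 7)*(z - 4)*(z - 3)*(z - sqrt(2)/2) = z^4 - 14*z^3 - sqrt(2)*z^3/2 + 7*sqrt(2)*z^2 + 61*z^2 - 84*z - 61*sqrt(2)*z/2 + 42*sqrt(2)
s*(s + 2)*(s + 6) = s^3 + 8*s^2 + 12*s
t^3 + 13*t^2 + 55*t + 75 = (t + 3)*(t + 5)^2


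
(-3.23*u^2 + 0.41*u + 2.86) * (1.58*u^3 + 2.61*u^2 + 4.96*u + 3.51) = -5.1034*u^5 - 7.7825*u^4 - 10.4319*u^3 - 1.8391*u^2 + 15.6247*u + 10.0386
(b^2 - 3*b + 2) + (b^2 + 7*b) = 2*b^2 + 4*b + 2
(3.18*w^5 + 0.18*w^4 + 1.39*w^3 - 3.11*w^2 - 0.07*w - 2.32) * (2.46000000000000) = 7.8228*w^5 + 0.4428*w^4 + 3.4194*w^3 - 7.6506*w^2 - 0.1722*w - 5.7072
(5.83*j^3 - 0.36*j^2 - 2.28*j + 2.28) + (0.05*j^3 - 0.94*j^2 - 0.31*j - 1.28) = 5.88*j^3 - 1.3*j^2 - 2.59*j + 1.0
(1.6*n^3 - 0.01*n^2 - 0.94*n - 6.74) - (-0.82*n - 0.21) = 1.6*n^3 - 0.01*n^2 - 0.12*n - 6.53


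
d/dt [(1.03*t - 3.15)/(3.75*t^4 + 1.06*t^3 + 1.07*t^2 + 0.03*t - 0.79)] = (-11.5875*t^4 + 45.0664*t^3 + 8.9149*t^2 + 6.741*t - 0.7192)/(14.0625*t^8 + 7.95*t^7 + 9.1486*t^6 + 2.4934*t^5 - 4.7165*t^4 - 1.6106*t^3 - 1.6897*t^2 - 0.0474*t + 0.6241)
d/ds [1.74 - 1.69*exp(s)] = -1.69*exp(s)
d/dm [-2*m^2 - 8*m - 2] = -4*m - 8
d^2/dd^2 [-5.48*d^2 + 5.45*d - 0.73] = -10.9600000000000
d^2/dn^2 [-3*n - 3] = 0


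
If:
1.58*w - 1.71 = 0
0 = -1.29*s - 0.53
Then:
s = -0.41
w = 1.08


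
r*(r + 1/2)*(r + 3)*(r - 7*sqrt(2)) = r^4 - 7*sqrt(2)*r^3 + 7*r^3/2 - 49*sqrt(2)*r^2/2 + 3*r^2/2 - 21*sqrt(2)*r/2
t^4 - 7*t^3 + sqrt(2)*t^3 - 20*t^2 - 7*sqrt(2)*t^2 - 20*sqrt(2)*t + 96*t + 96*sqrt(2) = (t - 8)*(t - 3)*(t + 4)*(t + sqrt(2))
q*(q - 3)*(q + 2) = q^3 - q^2 - 6*q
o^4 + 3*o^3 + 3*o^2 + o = o*(o + 1)^3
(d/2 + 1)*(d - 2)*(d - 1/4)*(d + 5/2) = d^4/2 + 9*d^3/8 - 37*d^2/16 - 9*d/2 + 5/4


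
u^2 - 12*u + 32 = (u - 8)*(u - 4)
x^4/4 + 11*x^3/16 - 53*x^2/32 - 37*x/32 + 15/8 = (x/4 + 1)*(x - 3/2)*(x - 1)*(x + 5/4)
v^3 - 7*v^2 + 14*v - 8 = (v - 4)*(v - 2)*(v - 1)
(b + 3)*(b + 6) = b^2 + 9*b + 18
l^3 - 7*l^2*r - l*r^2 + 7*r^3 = (l - 7*r)*(l - r)*(l + r)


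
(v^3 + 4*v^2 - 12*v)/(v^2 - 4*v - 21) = v*(-v^2 - 4*v + 12)/(-v^2 + 4*v + 21)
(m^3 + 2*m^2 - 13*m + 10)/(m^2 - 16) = (m^3 + 2*m^2 - 13*m + 10)/(m^2 - 16)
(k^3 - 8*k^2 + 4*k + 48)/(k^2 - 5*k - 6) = (k^2 - 2*k - 8)/(k + 1)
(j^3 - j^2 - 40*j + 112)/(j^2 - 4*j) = j + 3 - 28/j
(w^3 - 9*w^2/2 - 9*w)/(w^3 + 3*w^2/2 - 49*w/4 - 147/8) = 4*w*(w - 6)/(4*w^2 - 49)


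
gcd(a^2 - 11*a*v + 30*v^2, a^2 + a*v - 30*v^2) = -a + 5*v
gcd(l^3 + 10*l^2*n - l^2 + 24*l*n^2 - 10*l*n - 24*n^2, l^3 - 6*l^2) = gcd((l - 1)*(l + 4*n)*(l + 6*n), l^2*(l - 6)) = 1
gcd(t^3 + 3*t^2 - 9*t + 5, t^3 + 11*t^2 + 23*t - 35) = t^2 + 4*t - 5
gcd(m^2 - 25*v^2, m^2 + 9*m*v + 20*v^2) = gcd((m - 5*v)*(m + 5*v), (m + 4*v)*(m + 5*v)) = m + 5*v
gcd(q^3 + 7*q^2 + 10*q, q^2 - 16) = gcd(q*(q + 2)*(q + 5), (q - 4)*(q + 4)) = 1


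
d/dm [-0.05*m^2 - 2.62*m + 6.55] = -0.1*m - 2.62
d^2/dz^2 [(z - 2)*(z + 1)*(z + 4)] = 6*z + 6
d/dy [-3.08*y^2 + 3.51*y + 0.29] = 3.51 - 6.16*y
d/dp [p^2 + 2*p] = 2*p + 2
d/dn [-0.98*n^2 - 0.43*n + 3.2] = -1.96*n - 0.43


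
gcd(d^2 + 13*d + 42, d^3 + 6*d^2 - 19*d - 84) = d + 7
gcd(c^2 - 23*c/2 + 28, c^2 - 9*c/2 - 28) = c - 8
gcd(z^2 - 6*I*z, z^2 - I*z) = z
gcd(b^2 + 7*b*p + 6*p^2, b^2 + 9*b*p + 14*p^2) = 1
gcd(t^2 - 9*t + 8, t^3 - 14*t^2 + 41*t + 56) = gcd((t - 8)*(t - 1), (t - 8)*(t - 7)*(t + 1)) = t - 8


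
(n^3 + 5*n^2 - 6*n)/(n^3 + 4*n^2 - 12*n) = (n - 1)/(n - 2)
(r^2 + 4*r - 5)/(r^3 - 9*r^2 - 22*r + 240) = (r - 1)/(r^2 - 14*r + 48)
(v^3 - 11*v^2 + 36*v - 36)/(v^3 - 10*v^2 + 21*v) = (v^2 - 8*v + 12)/(v*(v - 7))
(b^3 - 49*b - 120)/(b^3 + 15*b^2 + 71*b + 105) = (b - 8)/(b + 7)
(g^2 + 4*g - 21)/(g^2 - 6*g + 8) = (g^2 + 4*g - 21)/(g^2 - 6*g + 8)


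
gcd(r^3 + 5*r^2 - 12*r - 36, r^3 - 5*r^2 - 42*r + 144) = r^2 + 3*r - 18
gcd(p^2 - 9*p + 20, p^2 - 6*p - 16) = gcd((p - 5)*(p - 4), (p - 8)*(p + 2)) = 1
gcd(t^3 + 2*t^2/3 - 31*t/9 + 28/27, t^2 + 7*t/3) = t + 7/3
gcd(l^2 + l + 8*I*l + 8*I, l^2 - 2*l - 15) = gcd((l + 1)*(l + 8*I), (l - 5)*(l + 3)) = 1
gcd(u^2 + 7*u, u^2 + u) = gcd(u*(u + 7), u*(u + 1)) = u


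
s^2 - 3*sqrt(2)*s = s*(s - 3*sqrt(2))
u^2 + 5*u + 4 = (u + 1)*(u + 4)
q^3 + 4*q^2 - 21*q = q*(q - 3)*(q + 7)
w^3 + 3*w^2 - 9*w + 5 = (w - 1)^2*(w + 5)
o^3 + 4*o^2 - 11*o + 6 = (o - 1)^2*(o + 6)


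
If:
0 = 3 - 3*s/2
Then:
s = 2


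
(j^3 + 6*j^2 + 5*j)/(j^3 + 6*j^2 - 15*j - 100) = j*(j + 1)/(j^2 + j - 20)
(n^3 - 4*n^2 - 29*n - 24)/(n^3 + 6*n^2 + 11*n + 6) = (n - 8)/(n + 2)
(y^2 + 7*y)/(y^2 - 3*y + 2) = y*(y + 7)/(y^2 - 3*y + 2)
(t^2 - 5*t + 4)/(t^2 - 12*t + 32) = (t - 1)/(t - 8)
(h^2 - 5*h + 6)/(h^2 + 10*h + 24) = (h^2 - 5*h + 6)/(h^2 + 10*h + 24)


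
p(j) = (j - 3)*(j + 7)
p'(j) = 2*j + 4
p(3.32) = 3.30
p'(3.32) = 10.64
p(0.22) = -20.07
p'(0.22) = 4.44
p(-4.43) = -19.10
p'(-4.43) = -4.86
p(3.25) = 2.56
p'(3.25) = 10.50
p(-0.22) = -21.83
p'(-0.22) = 3.56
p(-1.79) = -24.96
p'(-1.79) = 0.42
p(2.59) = -3.93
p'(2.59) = 9.18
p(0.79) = -17.22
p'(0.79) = 5.58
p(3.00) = 0.00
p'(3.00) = 10.00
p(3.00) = 0.00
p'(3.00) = 10.00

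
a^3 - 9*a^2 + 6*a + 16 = (a - 8)*(a - 2)*(a + 1)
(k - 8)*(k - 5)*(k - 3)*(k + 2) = k^4 - 14*k^3 + 47*k^2 + 38*k - 240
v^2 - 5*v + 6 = (v - 3)*(v - 2)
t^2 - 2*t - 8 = (t - 4)*(t + 2)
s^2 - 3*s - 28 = (s - 7)*(s + 4)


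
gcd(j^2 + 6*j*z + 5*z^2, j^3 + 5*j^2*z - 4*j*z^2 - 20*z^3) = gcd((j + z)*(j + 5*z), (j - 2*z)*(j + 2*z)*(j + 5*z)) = j + 5*z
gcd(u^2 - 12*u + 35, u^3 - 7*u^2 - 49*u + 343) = u - 7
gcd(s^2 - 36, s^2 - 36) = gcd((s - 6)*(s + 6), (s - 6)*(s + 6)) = s^2 - 36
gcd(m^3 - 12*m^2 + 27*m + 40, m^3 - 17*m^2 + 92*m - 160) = m^2 - 13*m + 40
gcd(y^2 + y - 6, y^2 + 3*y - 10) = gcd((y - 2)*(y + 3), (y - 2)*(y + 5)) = y - 2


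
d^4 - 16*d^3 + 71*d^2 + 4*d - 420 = (d - 7)*(d - 6)*(d - 5)*(d + 2)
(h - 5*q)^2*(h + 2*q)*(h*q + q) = h^4*q - 8*h^3*q^2 + h^3*q + 5*h^2*q^3 - 8*h^2*q^2 + 50*h*q^4 + 5*h*q^3 + 50*q^4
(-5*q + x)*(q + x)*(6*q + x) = -30*q^3 - 29*q^2*x + 2*q*x^2 + x^3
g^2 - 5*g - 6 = (g - 6)*(g + 1)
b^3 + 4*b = b*(b - 2*I)*(b + 2*I)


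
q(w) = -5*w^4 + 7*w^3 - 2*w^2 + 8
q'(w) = -20*w^3 + 21*w^2 - 4*w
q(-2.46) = -291.42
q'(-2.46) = 434.66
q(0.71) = 8.23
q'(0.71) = 0.59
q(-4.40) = -2501.06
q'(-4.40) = 2127.84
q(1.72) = -6.06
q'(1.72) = -46.52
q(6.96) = -9461.75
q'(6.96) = -5753.64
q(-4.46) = -2631.18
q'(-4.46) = 2209.89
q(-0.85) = -0.35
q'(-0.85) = 30.86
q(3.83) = -703.95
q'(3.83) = -830.91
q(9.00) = -27856.00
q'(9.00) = -12915.00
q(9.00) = -27856.00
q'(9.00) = -12915.00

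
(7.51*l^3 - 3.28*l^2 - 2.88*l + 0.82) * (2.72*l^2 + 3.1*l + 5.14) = 20.4272*l^5 + 14.3594*l^4 + 20.5998*l^3 - 23.5568*l^2 - 12.2612*l + 4.2148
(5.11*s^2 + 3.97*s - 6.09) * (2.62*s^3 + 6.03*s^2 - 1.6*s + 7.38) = 13.3882*s^5 + 41.2147*s^4 - 0.192699999999995*s^3 - 5.3629*s^2 + 39.0426*s - 44.9442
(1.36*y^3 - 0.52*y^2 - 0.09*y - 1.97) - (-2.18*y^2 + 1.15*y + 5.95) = 1.36*y^3 + 1.66*y^2 - 1.24*y - 7.92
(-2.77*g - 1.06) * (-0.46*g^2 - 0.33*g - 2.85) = 1.2742*g^3 + 1.4017*g^2 + 8.2443*g + 3.021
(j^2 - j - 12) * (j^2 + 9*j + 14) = j^4 + 8*j^3 - 7*j^2 - 122*j - 168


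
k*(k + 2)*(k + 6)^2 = k^4 + 14*k^3 + 60*k^2 + 72*k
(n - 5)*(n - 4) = n^2 - 9*n + 20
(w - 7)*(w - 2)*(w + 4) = w^3 - 5*w^2 - 22*w + 56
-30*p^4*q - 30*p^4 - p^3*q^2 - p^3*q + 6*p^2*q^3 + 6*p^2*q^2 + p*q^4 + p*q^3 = (-2*p + q)*(3*p + q)*(5*p + q)*(p*q + p)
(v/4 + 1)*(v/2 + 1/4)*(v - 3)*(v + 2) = v^4/8 + 7*v^3/16 - 17*v^2/16 - 29*v/8 - 3/2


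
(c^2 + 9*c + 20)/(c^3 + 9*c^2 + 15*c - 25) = (c + 4)/(c^2 + 4*c - 5)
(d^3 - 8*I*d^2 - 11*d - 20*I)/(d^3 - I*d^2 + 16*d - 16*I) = (d^2 - 4*I*d + 5)/(d^2 + 3*I*d + 4)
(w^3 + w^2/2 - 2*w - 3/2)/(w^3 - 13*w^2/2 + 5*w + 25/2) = (2*w^2 - w - 3)/(2*w^2 - 15*w + 25)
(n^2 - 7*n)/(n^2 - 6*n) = (n - 7)/(n - 6)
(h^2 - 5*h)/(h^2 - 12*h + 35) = h/(h - 7)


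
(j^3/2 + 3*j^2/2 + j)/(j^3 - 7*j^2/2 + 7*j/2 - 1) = j*(j^2 + 3*j + 2)/(2*j^3 - 7*j^2 + 7*j - 2)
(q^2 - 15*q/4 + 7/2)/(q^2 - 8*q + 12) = (q - 7/4)/(q - 6)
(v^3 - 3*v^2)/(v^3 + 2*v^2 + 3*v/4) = 4*v*(v - 3)/(4*v^2 + 8*v + 3)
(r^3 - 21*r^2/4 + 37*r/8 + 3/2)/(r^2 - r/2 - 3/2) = (r^2 - 15*r/4 - 1)/(r + 1)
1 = 1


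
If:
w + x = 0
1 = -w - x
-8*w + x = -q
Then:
No Solution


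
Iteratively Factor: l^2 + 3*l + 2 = (l + 2)*(l + 1)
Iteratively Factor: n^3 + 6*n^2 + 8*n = (n)*(n^2 + 6*n + 8) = n*(n + 4)*(n + 2)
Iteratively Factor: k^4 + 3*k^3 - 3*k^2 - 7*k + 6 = (k - 1)*(k^3 + 4*k^2 + k - 6) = (k - 1)^2*(k^2 + 5*k + 6) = (k - 1)^2*(k + 3)*(k + 2)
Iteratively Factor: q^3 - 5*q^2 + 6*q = (q - 3)*(q^2 - 2*q) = q*(q - 3)*(q - 2)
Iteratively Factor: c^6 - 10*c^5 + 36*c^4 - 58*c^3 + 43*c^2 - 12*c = (c - 1)*(c^5 - 9*c^4 + 27*c^3 - 31*c^2 + 12*c) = (c - 4)*(c - 1)*(c^4 - 5*c^3 + 7*c^2 - 3*c) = (c - 4)*(c - 1)^2*(c^3 - 4*c^2 + 3*c) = (c - 4)*(c - 3)*(c - 1)^2*(c^2 - c) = c*(c - 4)*(c - 3)*(c - 1)^2*(c - 1)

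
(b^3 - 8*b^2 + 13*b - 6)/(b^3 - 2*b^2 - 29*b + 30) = (b - 1)/(b + 5)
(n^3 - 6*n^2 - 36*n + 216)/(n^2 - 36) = n - 6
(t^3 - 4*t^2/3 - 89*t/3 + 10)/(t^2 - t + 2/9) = 3*(t^2 - t - 30)/(3*t - 2)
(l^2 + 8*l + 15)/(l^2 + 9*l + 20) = (l + 3)/(l + 4)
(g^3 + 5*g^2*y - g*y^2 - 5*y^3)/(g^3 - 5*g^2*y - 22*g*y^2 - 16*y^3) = (-g^2 - 4*g*y + 5*y^2)/(-g^2 + 6*g*y + 16*y^2)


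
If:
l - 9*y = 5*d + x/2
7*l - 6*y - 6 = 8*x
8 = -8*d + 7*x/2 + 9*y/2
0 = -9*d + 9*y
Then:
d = 228/1225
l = 4706/1225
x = 3028/1225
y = 228/1225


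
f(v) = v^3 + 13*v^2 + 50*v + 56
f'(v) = 3*v^2 + 26*v + 50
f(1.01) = 120.79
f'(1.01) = 79.32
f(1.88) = 202.59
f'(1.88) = 109.48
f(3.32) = 401.89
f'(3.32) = 169.39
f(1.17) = 133.90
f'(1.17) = 84.53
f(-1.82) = 2.03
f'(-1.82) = 12.62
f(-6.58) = 4.96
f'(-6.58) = 8.81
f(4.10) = 548.45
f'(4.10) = 207.03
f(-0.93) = 19.94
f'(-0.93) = 28.41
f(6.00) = 1040.00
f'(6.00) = 314.00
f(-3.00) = -4.00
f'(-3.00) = -1.00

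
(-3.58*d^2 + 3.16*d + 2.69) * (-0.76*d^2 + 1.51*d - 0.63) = 2.7208*d^4 - 7.8074*d^3 + 4.9826*d^2 + 2.0711*d - 1.6947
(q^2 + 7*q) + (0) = q^2 + 7*q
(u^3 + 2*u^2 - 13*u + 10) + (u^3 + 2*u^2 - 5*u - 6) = 2*u^3 + 4*u^2 - 18*u + 4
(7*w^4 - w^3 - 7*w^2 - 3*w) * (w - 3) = 7*w^5 - 22*w^4 - 4*w^3 + 18*w^2 + 9*w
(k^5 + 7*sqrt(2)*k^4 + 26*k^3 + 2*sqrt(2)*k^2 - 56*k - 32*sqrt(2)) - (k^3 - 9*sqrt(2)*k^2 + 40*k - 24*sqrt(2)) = k^5 + 7*sqrt(2)*k^4 + 25*k^3 + 11*sqrt(2)*k^2 - 96*k - 8*sqrt(2)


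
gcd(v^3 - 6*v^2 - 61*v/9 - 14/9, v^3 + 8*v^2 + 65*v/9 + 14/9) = v^2 + v + 2/9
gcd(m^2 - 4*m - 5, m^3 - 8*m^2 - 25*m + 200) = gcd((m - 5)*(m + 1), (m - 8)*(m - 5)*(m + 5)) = m - 5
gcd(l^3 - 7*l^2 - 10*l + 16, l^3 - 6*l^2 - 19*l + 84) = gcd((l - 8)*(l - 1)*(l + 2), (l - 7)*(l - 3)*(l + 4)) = 1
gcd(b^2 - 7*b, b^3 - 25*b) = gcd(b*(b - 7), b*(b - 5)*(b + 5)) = b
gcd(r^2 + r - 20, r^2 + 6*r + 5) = r + 5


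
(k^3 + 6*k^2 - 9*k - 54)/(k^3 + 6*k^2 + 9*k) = (k^2 + 3*k - 18)/(k*(k + 3))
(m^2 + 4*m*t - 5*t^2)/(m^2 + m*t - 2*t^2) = (m + 5*t)/(m + 2*t)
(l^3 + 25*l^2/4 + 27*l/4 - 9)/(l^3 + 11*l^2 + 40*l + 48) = (l - 3/4)/(l + 4)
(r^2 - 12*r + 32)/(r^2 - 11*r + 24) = (r - 4)/(r - 3)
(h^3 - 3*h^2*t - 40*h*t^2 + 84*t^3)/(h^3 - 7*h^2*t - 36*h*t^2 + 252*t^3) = (-h + 2*t)/(-h + 6*t)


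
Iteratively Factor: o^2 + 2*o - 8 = (o - 2)*(o + 4)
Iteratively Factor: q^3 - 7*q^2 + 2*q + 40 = (q - 4)*(q^2 - 3*q - 10) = (q - 4)*(q + 2)*(q - 5)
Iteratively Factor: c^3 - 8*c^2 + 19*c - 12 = (c - 4)*(c^2 - 4*c + 3) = (c - 4)*(c - 3)*(c - 1)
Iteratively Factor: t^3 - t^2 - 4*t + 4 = (t - 1)*(t^2 - 4) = (t - 1)*(t + 2)*(t - 2)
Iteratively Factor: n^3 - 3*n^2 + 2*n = (n - 2)*(n^2 - n) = (n - 2)*(n - 1)*(n)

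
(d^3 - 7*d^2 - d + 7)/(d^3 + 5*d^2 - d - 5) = (d - 7)/(d + 5)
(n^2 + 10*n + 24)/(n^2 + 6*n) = (n + 4)/n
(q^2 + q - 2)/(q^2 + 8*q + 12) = (q - 1)/(q + 6)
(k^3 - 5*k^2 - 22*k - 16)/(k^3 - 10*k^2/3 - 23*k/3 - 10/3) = 3*(k^2 - 6*k - 16)/(3*k^2 - 13*k - 10)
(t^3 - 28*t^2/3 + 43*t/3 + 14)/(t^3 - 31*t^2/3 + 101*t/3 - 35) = (3*t^2 - 19*t - 14)/(3*t^2 - 22*t + 35)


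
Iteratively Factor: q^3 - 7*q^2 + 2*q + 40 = (q + 2)*(q^2 - 9*q + 20) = (q - 5)*(q + 2)*(q - 4)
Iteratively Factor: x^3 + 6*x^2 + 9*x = (x + 3)*(x^2 + 3*x) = x*(x + 3)*(x + 3)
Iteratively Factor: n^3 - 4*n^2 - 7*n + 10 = (n - 5)*(n^2 + n - 2) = (n - 5)*(n - 1)*(n + 2)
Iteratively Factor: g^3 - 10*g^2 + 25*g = (g - 5)*(g^2 - 5*g) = g*(g - 5)*(g - 5)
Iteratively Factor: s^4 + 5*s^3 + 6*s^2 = (s + 2)*(s^3 + 3*s^2) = s*(s + 2)*(s^2 + 3*s) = s*(s + 2)*(s + 3)*(s)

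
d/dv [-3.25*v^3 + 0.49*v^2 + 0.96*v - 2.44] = -9.75*v^2 + 0.98*v + 0.96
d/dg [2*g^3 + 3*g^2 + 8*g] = 6*g^2 + 6*g + 8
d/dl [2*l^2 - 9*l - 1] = 4*l - 9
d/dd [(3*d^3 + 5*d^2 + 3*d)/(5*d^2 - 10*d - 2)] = (15*d^4 - 60*d^3 - 83*d^2 - 20*d - 6)/(25*d^4 - 100*d^3 + 80*d^2 + 40*d + 4)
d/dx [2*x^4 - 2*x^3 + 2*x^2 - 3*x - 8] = 8*x^3 - 6*x^2 + 4*x - 3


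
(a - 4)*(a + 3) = a^2 - a - 12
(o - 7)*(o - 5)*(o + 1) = o^3 - 11*o^2 + 23*o + 35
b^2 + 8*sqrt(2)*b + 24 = (b + 2*sqrt(2))*(b + 6*sqrt(2))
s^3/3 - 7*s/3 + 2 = (s/3 + 1)*(s - 2)*(s - 1)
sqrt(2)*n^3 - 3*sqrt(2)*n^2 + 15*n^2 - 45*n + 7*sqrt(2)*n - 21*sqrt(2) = (n - 3)*(n + 7*sqrt(2))*(sqrt(2)*n + 1)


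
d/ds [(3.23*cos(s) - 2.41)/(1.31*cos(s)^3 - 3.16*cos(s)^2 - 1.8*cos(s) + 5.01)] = (8.4626*cos(s)^3 - 19.6781*cos(s)^2 + 15.2312*cos(s) - 11.8443)*sin(s)/(1.7161*cos(s)^6 - 8.2792*cos(s)^5 + 5.2696*cos(s)^4 + 24.5022*cos(s)^3 - 28.4232*cos(s)^2 - 18.036*cos(s) + 25.1001)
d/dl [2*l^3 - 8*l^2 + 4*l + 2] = 6*l^2 - 16*l + 4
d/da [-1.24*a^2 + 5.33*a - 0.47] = 5.33 - 2.48*a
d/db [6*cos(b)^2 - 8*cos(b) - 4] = 4*(2 - 3*cos(b))*sin(b)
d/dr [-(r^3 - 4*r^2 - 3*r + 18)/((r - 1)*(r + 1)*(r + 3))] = (-7*r^4 - 4*r^3 + 50*r^2 + 84*r - 27)/(r^6 + 6*r^5 + 7*r^4 - 12*r^3 - 17*r^2 + 6*r + 9)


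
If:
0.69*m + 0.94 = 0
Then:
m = -1.36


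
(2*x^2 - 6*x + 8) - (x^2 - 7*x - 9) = x^2 + x + 17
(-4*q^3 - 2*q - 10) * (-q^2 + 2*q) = 4*q^5 - 8*q^4 + 2*q^3 + 6*q^2 - 20*q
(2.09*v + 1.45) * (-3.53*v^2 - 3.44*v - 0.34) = -7.3777*v^3 - 12.3081*v^2 - 5.6986*v - 0.493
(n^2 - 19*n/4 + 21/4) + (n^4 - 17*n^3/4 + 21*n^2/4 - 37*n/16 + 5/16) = n^4 - 17*n^3/4 + 25*n^2/4 - 113*n/16 + 89/16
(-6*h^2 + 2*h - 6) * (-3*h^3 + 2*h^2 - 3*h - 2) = 18*h^5 - 18*h^4 + 40*h^3 - 6*h^2 + 14*h + 12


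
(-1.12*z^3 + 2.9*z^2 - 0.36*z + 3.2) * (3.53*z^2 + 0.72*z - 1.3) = -3.9536*z^5 + 9.4306*z^4 + 2.2732*z^3 + 7.2668*z^2 + 2.772*z - 4.16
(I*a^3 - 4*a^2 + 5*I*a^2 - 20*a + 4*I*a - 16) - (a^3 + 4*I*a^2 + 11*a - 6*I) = -a^3 + I*a^3 - 4*a^2 + I*a^2 - 31*a + 4*I*a - 16 + 6*I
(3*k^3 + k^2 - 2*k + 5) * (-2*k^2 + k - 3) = -6*k^5 + k^4 - 4*k^3 - 15*k^2 + 11*k - 15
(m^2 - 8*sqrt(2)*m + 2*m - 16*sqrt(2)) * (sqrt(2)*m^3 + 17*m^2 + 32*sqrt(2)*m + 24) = sqrt(2)*m^5 + m^4 + 2*sqrt(2)*m^4 - 104*sqrt(2)*m^3 + 2*m^3 - 488*m^2 - 208*sqrt(2)*m^2 - 976*m - 192*sqrt(2)*m - 384*sqrt(2)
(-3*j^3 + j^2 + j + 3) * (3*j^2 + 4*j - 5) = -9*j^5 - 9*j^4 + 22*j^3 + 8*j^2 + 7*j - 15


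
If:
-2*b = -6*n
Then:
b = 3*n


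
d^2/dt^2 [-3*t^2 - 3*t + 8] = -6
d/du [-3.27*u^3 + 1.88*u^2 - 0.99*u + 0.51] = -9.81*u^2 + 3.76*u - 0.99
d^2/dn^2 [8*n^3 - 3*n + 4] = 48*n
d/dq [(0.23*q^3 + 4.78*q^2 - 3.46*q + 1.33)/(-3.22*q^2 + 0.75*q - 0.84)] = (-0.7406*q^4 + 0.345000000000002*q^3 - 8.1358*q^2 + 0.534800000000001*q + 1.9089)/(10.3684*q^4 - 4.83*q^3 + 5.9721*q^2 - 1.26*q + 0.7056)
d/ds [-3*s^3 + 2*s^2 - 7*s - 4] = -9*s^2 + 4*s - 7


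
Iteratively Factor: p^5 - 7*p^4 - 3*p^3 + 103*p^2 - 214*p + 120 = (p - 1)*(p^4 - 6*p^3 - 9*p^2 + 94*p - 120) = (p - 2)*(p - 1)*(p^3 - 4*p^2 - 17*p + 60) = (p - 3)*(p - 2)*(p - 1)*(p^2 - p - 20) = (p - 3)*(p - 2)*(p - 1)*(p + 4)*(p - 5)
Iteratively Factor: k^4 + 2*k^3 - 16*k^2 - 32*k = (k)*(k^3 + 2*k^2 - 16*k - 32) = k*(k + 4)*(k^2 - 2*k - 8) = k*(k + 2)*(k + 4)*(k - 4)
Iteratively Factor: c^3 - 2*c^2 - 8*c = (c - 4)*(c^2 + 2*c) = (c - 4)*(c + 2)*(c)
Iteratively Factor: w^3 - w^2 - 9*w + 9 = (w - 1)*(w^2 - 9) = (w - 1)*(w + 3)*(w - 3)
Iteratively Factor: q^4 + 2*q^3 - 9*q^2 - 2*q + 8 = (q + 4)*(q^3 - 2*q^2 - q + 2) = (q - 1)*(q + 4)*(q^2 - q - 2) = (q - 2)*(q - 1)*(q + 4)*(q + 1)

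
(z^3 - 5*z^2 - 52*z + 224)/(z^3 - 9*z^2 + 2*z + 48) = (z^2 + 3*z - 28)/(z^2 - z - 6)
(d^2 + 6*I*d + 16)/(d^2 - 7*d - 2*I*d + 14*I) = (d + 8*I)/(d - 7)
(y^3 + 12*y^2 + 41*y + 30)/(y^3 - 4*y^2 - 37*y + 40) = (y^2 + 7*y + 6)/(y^2 - 9*y + 8)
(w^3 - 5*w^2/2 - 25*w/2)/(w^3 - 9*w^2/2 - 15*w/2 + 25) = w/(w - 2)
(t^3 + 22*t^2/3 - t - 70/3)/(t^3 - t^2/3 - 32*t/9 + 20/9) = 3*(t + 7)/(3*t - 2)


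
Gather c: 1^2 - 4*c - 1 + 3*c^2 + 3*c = 3*c^2 - c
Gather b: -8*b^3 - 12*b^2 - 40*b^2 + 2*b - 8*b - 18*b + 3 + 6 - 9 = -8*b^3 - 52*b^2 - 24*b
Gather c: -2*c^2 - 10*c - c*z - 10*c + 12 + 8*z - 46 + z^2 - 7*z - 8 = -2*c^2 + c*(-z - 20) + z^2 + z - 42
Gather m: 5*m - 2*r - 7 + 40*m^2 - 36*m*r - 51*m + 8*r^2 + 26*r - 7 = 40*m^2 + m*(-36*r - 46) + 8*r^2 + 24*r - 14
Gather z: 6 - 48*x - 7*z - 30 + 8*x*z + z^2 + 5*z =-48*x + z^2 + z*(8*x - 2) - 24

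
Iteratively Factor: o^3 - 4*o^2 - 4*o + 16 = (o - 2)*(o^2 - 2*o - 8) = (o - 2)*(o + 2)*(o - 4)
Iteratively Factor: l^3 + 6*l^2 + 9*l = (l)*(l^2 + 6*l + 9) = l*(l + 3)*(l + 3)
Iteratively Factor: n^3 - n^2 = (n)*(n^2 - n) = n*(n - 1)*(n)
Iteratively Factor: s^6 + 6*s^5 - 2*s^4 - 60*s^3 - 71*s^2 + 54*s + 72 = (s + 1)*(s^5 + 5*s^4 - 7*s^3 - 53*s^2 - 18*s + 72) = (s - 1)*(s + 1)*(s^4 + 6*s^3 - s^2 - 54*s - 72) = (s - 3)*(s - 1)*(s + 1)*(s^3 + 9*s^2 + 26*s + 24) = (s - 3)*(s - 1)*(s + 1)*(s + 4)*(s^2 + 5*s + 6) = (s - 3)*(s - 1)*(s + 1)*(s + 3)*(s + 4)*(s + 2)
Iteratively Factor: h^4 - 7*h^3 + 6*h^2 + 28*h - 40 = (h - 2)*(h^3 - 5*h^2 - 4*h + 20) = (h - 5)*(h - 2)*(h^2 - 4) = (h - 5)*(h - 2)*(h + 2)*(h - 2)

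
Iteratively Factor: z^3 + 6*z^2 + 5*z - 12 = (z + 4)*(z^2 + 2*z - 3) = (z - 1)*(z + 4)*(z + 3)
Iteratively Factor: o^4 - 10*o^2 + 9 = (o + 1)*(o^3 - o^2 - 9*o + 9) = (o - 3)*(o + 1)*(o^2 + 2*o - 3) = (o - 3)*(o - 1)*(o + 1)*(o + 3)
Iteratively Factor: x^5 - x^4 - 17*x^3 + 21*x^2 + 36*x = (x + 4)*(x^4 - 5*x^3 + 3*x^2 + 9*x) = (x - 3)*(x + 4)*(x^3 - 2*x^2 - 3*x) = (x - 3)^2*(x + 4)*(x^2 + x) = x*(x - 3)^2*(x + 4)*(x + 1)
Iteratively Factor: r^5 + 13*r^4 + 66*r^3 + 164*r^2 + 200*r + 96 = (r + 3)*(r^4 + 10*r^3 + 36*r^2 + 56*r + 32) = (r + 2)*(r + 3)*(r^3 + 8*r^2 + 20*r + 16) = (r + 2)^2*(r + 3)*(r^2 + 6*r + 8) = (r + 2)^2*(r + 3)*(r + 4)*(r + 2)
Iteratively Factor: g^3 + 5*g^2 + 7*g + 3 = (g + 1)*(g^2 + 4*g + 3) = (g + 1)^2*(g + 3)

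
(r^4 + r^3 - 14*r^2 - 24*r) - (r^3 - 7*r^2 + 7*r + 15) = r^4 - 7*r^2 - 31*r - 15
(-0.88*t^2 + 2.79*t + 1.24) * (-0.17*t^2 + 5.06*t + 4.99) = 0.1496*t^4 - 4.9271*t^3 + 9.5154*t^2 + 20.1965*t + 6.1876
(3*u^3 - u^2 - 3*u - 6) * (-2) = -6*u^3 + 2*u^2 + 6*u + 12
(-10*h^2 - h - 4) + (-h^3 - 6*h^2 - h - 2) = -h^3 - 16*h^2 - 2*h - 6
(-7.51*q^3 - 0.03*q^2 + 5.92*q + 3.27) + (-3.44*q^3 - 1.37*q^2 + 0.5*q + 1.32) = -10.95*q^3 - 1.4*q^2 + 6.42*q + 4.59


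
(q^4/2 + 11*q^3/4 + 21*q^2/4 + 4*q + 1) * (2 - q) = -q^5/2 - 7*q^4/4 + q^3/4 + 13*q^2/2 + 7*q + 2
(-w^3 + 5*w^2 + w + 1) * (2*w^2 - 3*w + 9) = -2*w^5 + 13*w^4 - 22*w^3 + 44*w^2 + 6*w + 9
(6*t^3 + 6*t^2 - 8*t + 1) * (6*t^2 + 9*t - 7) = 36*t^5 + 90*t^4 - 36*t^3 - 108*t^2 + 65*t - 7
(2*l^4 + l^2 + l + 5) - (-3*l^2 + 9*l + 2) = 2*l^4 + 4*l^2 - 8*l + 3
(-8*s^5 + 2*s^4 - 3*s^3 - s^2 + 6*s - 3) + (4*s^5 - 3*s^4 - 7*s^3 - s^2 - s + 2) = -4*s^5 - s^4 - 10*s^3 - 2*s^2 + 5*s - 1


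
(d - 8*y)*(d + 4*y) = d^2 - 4*d*y - 32*y^2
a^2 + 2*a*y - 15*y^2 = (a - 3*y)*(a + 5*y)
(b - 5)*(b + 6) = b^2 + b - 30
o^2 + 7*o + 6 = (o + 1)*(o + 6)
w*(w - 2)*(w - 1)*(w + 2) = w^4 - w^3 - 4*w^2 + 4*w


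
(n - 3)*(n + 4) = n^2 + n - 12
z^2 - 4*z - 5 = (z - 5)*(z + 1)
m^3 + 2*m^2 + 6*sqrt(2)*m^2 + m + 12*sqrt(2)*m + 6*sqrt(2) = (m + 1)^2*(m + 6*sqrt(2))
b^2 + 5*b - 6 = (b - 1)*(b + 6)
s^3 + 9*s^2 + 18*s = s*(s + 3)*(s + 6)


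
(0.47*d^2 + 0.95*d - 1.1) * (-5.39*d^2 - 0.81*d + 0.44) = -2.5333*d^4 - 5.5012*d^3 + 5.3663*d^2 + 1.309*d - 0.484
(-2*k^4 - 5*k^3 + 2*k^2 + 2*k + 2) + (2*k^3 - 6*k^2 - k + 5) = -2*k^4 - 3*k^3 - 4*k^2 + k + 7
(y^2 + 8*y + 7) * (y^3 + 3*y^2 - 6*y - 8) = y^5 + 11*y^4 + 25*y^3 - 35*y^2 - 106*y - 56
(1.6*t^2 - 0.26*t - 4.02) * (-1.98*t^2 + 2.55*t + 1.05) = -3.168*t^4 + 4.5948*t^3 + 8.9766*t^2 - 10.524*t - 4.221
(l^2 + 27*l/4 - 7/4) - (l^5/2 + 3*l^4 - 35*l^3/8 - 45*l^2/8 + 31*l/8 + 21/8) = -l^5/2 - 3*l^4 + 35*l^3/8 + 53*l^2/8 + 23*l/8 - 35/8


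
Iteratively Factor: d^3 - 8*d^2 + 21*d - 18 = (d - 3)*(d^2 - 5*d + 6) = (d - 3)^2*(d - 2)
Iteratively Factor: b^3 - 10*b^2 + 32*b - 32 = (b - 4)*(b^2 - 6*b + 8) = (b - 4)^2*(b - 2)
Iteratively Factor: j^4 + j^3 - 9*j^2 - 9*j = (j)*(j^3 + j^2 - 9*j - 9) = j*(j - 3)*(j^2 + 4*j + 3) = j*(j - 3)*(j + 3)*(j + 1)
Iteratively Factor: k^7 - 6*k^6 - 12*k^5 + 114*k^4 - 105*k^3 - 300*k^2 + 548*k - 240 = (k + 2)*(k^6 - 8*k^5 + 4*k^4 + 106*k^3 - 317*k^2 + 334*k - 120) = (k - 2)*(k + 2)*(k^5 - 6*k^4 - 8*k^3 + 90*k^2 - 137*k + 60) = (k - 2)*(k + 2)*(k + 4)*(k^4 - 10*k^3 + 32*k^2 - 38*k + 15) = (k - 2)*(k - 1)*(k + 2)*(k + 4)*(k^3 - 9*k^2 + 23*k - 15) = (k - 5)*(k - 2)*(k - 1)*(k + 2)*(k + 4)*(k^2 - 4*k + 3) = (k - 5)*(k - 3)*(k - 2)*(k - 1)*(k + 2)*(k + 4)*(k - 1)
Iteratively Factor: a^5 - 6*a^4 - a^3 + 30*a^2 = (a - 5)*(a^4 - a^3 - 6*a^2) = (a - 5)*(a + 2)*(a^3 - 3*a^2) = a*(a - 5)*(a + 2)*(a^2 - 3*a) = a*(a - 5)*(a - 3)*(a + 2)*(a)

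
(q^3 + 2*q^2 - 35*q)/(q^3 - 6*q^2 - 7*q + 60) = q*(q + 7)/(q^2 - q - 12)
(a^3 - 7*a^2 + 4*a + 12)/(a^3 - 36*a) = (a^2 - a - 2)/(a*(a + 6))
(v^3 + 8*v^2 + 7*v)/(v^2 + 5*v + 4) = v*(v + 7)/(v + 4)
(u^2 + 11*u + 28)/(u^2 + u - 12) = (u + 7)/(u - 3)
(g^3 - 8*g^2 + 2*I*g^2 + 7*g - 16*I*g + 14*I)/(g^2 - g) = g - 7 + 2*I - 14*I/g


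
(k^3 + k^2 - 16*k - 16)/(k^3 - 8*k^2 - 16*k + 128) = (k + 1)/(k - 8)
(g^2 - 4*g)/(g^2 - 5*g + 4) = g/(g - 1)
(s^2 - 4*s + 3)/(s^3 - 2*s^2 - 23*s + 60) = (s - 1)/(s^2 + s - 20)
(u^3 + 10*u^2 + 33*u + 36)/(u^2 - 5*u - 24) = (u^2 + 7*u + 12)/(u - 8)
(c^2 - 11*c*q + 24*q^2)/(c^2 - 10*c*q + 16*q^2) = (-c + 3*q)/(-c + 2*q)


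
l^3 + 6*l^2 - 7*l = l*(l - 1)*(l + 7)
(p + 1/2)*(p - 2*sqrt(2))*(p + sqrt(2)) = p^3 - sqrt(2)*p^2 + p^2/2 - 4*p - sqrt(2)*p/2 - 2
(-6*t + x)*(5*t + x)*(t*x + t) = -30*t^3*x - 30*t^3 - t^2*x^2 - t^2*x + t*x^3 + t*x^2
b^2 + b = b*(b + 1)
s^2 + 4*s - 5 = (s - 1)*(s + 5)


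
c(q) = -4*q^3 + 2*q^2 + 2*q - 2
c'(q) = -12*q^2 + 4*q + 2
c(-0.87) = 0.41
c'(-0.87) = -10.56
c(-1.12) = 3.89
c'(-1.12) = -17.53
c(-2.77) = 92.82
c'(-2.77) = -101.15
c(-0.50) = -2.00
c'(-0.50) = -3.00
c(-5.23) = 614.47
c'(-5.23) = -347.15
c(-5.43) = 686.52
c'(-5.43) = -373.54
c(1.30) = -4.81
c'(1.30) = -13.08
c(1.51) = -8.19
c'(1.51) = -19.32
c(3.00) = -86.00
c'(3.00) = -94.00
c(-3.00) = 118.00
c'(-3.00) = -118.00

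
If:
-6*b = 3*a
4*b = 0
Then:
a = 0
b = 0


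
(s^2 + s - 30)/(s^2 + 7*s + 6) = (s - 5)/(s + 1)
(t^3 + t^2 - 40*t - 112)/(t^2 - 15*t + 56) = (t^2 + 8*t + 16)/(t - 8)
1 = 1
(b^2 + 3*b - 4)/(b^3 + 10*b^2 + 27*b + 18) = (b^2 + 3*b - 4)/(b^3 + 10*b^2 + 27*b + 18)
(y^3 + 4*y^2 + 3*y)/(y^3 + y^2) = (y + 3)/y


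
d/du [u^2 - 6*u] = 2*u - 6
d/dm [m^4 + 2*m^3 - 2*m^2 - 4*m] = 4*m^3 + 6*m^2 - 4*m - 4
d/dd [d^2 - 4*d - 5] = 2*d - 4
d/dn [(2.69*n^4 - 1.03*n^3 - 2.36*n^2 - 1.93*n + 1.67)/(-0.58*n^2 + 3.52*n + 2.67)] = (-3.1204*n^5 + 29.0038*n^4 + 21.478*n^3 - 17.6769*n^2 - 10.6652*n - 11.0315)/(0.3364*n^4 - 4.0832*n^3 + 9.2932*n^2 + 18.7968*n + 7.1289)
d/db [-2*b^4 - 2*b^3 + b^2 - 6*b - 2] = -8*b^3 - 6*b^2 + 2*b - 6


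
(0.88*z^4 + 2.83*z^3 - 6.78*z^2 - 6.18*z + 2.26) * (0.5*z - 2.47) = 0.44*z^5 - 0.7586*z^4 - 10.3801*z^3 + 13.6566*z^2 + 16.3946*z - 5.5822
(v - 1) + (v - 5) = 2*v - 6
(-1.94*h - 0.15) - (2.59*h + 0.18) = -4.53*h - 0.33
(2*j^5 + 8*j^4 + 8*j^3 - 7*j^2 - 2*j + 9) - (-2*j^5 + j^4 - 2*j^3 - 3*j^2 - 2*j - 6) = 4*j^5 + 7*j^4 + 10*j^3 - 4*j^2 + 15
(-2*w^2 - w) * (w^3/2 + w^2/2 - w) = -w^5 - 3*w^4/2 + 3*w^3/2 + w^2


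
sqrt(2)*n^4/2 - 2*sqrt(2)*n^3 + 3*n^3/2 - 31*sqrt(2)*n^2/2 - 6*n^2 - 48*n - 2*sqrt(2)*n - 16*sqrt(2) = (n - 8)*(n + 4)*(n + sqrt(2)/2)*(sqrt(2)*n/2 + 1)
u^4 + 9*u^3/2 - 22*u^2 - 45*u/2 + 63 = (u - 3)*(u - 3/2)*(u + 2)*(u + 7)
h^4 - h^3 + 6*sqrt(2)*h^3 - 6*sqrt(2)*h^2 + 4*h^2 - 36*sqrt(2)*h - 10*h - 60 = (h - 3)*(h + 2)*(h + sqrt(2))*(h + 5*sqrt(2))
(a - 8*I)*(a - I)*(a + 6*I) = a^3 - 3*I*a^2 + 46*a - 48*I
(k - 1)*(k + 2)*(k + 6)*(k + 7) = k^4 + 14*k^3 + 53*k^2 + 16*k - 84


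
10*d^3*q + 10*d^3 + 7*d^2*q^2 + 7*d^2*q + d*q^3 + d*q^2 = (2*d + q)*(5*d + q)*(d*q + d)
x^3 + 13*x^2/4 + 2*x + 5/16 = (x + 1/4)*(x + 1/2)*(x + 5/2)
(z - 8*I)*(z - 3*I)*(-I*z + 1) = -I*z^3 - 10*z^2 + 13*I*z - 24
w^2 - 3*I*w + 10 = (w - 5*I)*(w + 2*I)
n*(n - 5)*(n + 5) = n^3 - 25*n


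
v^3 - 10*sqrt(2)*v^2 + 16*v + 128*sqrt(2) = (v - 8*sqrt(2))*(v - 4*sqrt(2))*(v + 2*sqrt(2))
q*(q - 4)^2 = q^3 - 8*q^2 + 16*q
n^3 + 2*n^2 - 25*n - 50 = (n - 5)*(n + 2)*(n + 5)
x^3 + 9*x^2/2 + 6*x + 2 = (x + 1/2)*(x + 2)^2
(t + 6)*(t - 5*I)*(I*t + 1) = I*t^3 + 6*t^2 + 6*I*t^2 + 36*t - 5*I*t - 30*I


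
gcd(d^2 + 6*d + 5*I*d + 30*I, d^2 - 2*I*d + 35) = d + 5*I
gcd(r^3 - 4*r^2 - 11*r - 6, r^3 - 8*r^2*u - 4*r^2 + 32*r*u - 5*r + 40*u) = r + 1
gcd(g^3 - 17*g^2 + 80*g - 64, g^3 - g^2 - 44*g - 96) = g - 8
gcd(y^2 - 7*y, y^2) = y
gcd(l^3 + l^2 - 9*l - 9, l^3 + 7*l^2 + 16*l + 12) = l + 3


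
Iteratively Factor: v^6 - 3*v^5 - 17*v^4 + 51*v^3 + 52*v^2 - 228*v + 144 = (v + 3)*(v^5 - 6*v^4 + v^3 + 48*v^2 - 92*v + 48) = (v - 4)*(v + 3)*(v^4 - 2*v^3 - 7*v^2 + 20*v - 12) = (v - 4)*(v - 2)*(v + 3)*(v^3 - 7*v + 6) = (v - 4)*(v - 2)^2*(v + 3)*(v^2 + 2*v - 3) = (v - 4)*(v - 2)^2*(v + 3)^2*(v - 1)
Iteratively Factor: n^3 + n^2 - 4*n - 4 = (n + 1)*(n^2 - 4) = (n + 1)*(n + 2)*(n - 2)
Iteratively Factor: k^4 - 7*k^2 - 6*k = (k)*(k^3 - 7*k - 6) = k*(k - 3)*(k^2 + 3*k + 2) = k*(k - 3)*(k + 2)*(k + 1)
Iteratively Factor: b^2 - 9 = (b - 3)*(b + 3)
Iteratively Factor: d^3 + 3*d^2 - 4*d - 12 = (d + 2)*(d^2 + d - 6) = (d - 2)*(d + 2)*(d + 3)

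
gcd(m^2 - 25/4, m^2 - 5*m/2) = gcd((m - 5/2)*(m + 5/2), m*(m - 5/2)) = m - 5/2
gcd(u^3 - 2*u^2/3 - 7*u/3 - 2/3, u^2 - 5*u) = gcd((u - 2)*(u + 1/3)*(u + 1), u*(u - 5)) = 1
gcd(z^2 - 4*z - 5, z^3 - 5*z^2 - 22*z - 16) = z + 1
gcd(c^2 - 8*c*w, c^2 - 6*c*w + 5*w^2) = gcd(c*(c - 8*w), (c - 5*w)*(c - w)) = 1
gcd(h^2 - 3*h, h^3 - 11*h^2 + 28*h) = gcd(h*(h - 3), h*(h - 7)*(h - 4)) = h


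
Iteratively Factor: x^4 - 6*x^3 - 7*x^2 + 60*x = (x - 5)*(x^3 - x^2 - 12*x) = (x - 5)*(x + 3)*(x^2 - 4*x) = x*(x - 5)*(x + 3)*(x - 4)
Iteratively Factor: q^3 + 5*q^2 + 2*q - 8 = (q + 4)*(q^2 + q - 2) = (q + 2)*(q + 4)*(q - 1)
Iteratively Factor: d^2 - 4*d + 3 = (d - 1)*(d - 3)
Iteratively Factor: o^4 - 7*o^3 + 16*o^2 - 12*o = (o - 2)*(o^3 - 5*o^2 + 6*o) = (o - 3)*(o - 2)*(o^2 - 2*o) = o*(o - 3)*(o - 2)*(o - 2)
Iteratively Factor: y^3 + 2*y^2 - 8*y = (y - 2)*(y^2 + 4*y) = y*(y - 2)*(y + 4)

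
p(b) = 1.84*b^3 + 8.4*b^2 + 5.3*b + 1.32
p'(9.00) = 603.62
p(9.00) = 2070.78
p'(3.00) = 105.38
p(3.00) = 142.50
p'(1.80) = 53.42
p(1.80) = 48.81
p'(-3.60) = 16.36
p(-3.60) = 5.26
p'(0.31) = 11.04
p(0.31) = 3.83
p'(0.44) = 13.76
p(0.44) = 5.43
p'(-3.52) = 14.56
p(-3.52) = 6.49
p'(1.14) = 31.63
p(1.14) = 21.00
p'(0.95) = 26.24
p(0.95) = 15.51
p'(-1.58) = -7.46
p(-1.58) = 6.66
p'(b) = 5.52*b^2 + 16.8*b + 5.3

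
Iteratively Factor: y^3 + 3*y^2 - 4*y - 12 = (y + 3)*(y^2 - 4) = (y - 2)*(y + 3)*(y + 2)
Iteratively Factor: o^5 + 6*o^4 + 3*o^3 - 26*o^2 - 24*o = (o + 1)*(o^4 + 5*o^3 - 2*o^2 - 24*o) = (o + 1)*(o + 3)*(o^3 + 2*o^2 - 8*o) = (o + 1)*(o + 3)*(o + 4)*(o^2 - 2*o) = (o - 2)*(o + 1)*(o + 3)*(o + 4)*(o)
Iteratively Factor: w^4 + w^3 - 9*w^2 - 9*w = (w + 1)*(w^3 - 9*w) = w*(w + 1)*(w^2 - 9) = w*(w + 1)*(w + 3)*(w - 3)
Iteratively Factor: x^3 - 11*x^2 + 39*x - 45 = (x - 3)*(x^2 - 8*x + 15) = (x - 3)^2*(x - 5)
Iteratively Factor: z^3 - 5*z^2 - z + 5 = (z - 5)*(z^2 - 1) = (z - 5)*(z + 1)*(z - 1)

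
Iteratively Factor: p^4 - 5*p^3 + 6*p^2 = (p)*(p^3 - 5*p^2 + 6*p) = p*(p - 2)*(p^2 - 3*p) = p^2*(p - 2)*(p - 3)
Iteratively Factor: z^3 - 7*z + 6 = (z + 3)*(z^2 - 3*z + 2) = (z - 1)*(z + 3)*(z - 2)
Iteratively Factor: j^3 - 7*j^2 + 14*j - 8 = (j - 2)*(j^2 - 5*j + 4) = (j - 4)*(j - 2)*(j - 1)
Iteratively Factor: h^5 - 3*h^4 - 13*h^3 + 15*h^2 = (h - 5)*(h^4 + 2*h^3 - 3*h^2) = (h - 5)*(h + 3)*(h^3 - h^2) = (h - 5)*(h - 1)*(h + 3)*(h^2) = h*(h - 5)*(h - 1)*(h + 3)*(h)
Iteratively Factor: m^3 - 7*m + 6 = (m - 1)*(m^2 + m - 6) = (m - 2)*(m - 1)*(m + 3)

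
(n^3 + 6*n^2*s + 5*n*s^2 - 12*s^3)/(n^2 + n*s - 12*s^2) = (-n^2 - 2*n*s + 3*s^2)/(-n + 3*s)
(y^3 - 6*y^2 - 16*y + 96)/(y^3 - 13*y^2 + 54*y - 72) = (y + 4)/(y - 3)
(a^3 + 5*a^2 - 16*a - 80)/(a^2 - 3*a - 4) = (a^2 + 9*a + 20)/(a + 1)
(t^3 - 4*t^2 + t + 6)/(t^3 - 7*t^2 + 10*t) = (t^2 - 2*t - 3)/(t*(t - 5))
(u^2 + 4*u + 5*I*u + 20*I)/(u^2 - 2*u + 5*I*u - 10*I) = (u + 4)/(u - 2)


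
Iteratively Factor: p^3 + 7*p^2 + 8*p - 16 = (p + 4)*(p^2 + 3*p - 4) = (p - 1)*(p + 4)*(p + 4)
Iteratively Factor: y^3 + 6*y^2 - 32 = (y + 4)*(y^2 + 2*y - 8) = (y - 2)*(y + 4)*(y + 4)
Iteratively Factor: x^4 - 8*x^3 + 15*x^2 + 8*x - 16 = (x - 4)*(x^3 - 4*x^2 - x + 4) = (x - 4)^2*(x^2 - 1) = (x - 4)^2*(x + 1)*(x - 1)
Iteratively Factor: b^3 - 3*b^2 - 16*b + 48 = (b - 3)*(b^2 - 16) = (b - 4)*(b - 3)*(b + 4)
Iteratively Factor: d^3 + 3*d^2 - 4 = (d + 2)*(d^2 + d - 2) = (d - 1)*(d + 2)*(d + 2)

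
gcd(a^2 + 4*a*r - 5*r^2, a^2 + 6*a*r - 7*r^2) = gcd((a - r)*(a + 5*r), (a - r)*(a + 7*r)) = -a + r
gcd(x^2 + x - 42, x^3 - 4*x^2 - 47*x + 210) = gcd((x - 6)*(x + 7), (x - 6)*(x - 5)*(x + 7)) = x^2 + x - 42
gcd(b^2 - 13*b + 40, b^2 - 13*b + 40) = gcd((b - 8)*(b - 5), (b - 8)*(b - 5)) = b^2 - 13*b + 40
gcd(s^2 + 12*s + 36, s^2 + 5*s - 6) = s + 6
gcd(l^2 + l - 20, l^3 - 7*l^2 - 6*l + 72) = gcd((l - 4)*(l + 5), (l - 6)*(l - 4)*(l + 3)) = l - 4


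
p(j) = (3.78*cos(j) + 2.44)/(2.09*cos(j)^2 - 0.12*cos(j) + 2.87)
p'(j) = (4.18*sin(j)*cos(j) - 0.12*sin(j))*(3.78*cos(j) + 2.44)/(2.09*cos(j)^2 - 0.12*cos(j) + 2.87)^2 - 3.78*sin(j)/(2.09*cos(j)^2 - 0.12*cos(j) + 2.87) = (7.9002*cos(j)^2 + 10.1992*cos(j) - 11.1414)*sin(j)/(4.3681*cos(j)^4 - 0.5016*cos(j)^3 + 12.011*cos(j)^2 - 0.6888*cos(j) + 8.2369)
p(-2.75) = -0.22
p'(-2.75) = 0.23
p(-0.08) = 1.29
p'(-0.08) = -0.02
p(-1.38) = 1.08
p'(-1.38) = 1.03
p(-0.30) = 1.30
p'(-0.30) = -0.08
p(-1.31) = 1.15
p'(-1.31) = 0.87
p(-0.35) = 1.30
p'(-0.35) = -0.09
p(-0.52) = 1.32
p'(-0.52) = -0.10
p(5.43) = 1.33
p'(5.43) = 0.06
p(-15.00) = -0.10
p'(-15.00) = 0.54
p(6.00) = 1.30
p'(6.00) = -0.08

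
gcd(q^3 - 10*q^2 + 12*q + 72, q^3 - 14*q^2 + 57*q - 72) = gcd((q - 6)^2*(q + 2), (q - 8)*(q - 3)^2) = 1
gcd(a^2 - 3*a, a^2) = a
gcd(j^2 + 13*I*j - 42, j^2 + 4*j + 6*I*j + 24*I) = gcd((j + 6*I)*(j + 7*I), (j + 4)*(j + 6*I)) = j + 6*I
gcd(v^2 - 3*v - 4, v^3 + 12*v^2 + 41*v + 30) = v + 1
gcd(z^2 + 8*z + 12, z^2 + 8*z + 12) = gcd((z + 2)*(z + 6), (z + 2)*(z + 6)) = z^2 + 8*z + 12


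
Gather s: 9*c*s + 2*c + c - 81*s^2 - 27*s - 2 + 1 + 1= 3*c - 81*s^2 + s*(9*c - 27)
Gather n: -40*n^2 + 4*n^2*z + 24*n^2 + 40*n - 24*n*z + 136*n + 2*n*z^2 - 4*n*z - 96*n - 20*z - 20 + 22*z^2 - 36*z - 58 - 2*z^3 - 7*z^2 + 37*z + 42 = n^2*(4*z - 16) + n*(2*z^2 - 28*z + 80) - 2*z^3 + 15*z^2 - 19*z - 36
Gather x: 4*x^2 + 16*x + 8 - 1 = 4*x^2 + 16*x + 7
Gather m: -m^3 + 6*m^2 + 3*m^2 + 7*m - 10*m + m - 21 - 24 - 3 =-m^3 + 9*m^2 - 2*m - 48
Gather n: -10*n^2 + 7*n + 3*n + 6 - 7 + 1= -10*n^2 + 10*n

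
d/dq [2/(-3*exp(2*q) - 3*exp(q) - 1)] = (12*exp(q) + 6)*exp(q)/(3*exp(2*q) + 3*exp(q) + 1)^2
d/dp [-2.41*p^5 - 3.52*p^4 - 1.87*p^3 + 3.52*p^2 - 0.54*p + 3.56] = -12.05*p^4 - 14.08*p^3 - 5.61*p^2 + 7.04*p - 0.54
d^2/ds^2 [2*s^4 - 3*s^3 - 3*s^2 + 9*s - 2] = 24*s^2 - 18*s - 6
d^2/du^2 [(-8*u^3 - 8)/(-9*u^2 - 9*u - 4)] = 48*(15*u^3 + 117*u^2 + 97*u + 15)/(729*u^6 + 2187*u^5 + 3159*u^4 + 2673*u^3 + 1404*u^2 + 432*u + 64)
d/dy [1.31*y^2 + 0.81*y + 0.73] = 2.62*y + 0.81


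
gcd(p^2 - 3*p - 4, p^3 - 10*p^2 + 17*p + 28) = p^2 - 3*p - 4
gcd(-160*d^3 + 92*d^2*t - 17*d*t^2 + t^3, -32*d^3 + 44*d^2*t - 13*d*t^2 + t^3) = 32*d^2 - 12*d*t + t^2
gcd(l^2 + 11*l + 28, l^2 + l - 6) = 1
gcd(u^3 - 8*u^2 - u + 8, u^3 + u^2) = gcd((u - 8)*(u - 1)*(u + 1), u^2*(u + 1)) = u + 1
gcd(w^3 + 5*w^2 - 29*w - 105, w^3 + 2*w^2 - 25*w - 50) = w - 5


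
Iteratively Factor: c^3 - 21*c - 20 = (c - 5)*(c^2 + 5*c + 4) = (c - 5)*(c + 4)*(c + 1)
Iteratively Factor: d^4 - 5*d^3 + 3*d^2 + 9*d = (d)*(d^3 - 5*d^2 + 3*d + 9) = d*(d + 1)*(d^2 - 6*d + 9) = d*(d - 3)*(d + 1)*(d - 3)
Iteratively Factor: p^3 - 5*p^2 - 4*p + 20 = (p - 5)*(p^2 - 4) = (p - 5)*(p - 2)*(p + 2)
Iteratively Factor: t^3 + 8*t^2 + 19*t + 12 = (t + 1)*(t^2 + 7*t + 12) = (t + 1)*(t + 3)*(t + 4)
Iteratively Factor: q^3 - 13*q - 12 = (q - 4)*(q^2 + 4*q + 3) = (q - 4)*(q + 3)*(q + 1)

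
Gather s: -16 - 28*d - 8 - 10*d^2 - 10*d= -10*d^2 - 38*d - 24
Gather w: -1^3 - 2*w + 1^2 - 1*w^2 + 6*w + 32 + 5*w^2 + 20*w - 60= 4*w^2 + 24*w - 28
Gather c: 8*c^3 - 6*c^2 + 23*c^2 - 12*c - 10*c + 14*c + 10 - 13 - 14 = 8*c^3 + 17*c^2 - 8*c - 17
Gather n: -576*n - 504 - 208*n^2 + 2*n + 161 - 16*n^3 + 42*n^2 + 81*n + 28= -16*n^3 - 166*n^2 - 493*n - 315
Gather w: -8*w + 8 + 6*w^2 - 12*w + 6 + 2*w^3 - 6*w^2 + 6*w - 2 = 2*w^3 - 14*w + 12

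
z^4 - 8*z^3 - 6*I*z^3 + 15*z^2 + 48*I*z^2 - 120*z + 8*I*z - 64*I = (z - 8)*(z - 8*I)*(z + I)^2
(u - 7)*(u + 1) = u^2 - 6*u - 7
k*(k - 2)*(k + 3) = k^3 + k^2 - 6*k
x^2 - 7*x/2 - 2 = (x - 4)*(x + 1/2)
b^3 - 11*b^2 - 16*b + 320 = (b - 8)^2*(b + 5)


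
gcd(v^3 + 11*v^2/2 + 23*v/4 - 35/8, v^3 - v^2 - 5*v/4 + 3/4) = v - 1/2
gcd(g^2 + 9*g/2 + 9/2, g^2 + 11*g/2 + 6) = g + 3/2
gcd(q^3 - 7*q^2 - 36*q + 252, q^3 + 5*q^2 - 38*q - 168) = q - 6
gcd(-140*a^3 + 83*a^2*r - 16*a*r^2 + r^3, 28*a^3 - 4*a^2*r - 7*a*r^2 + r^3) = -7*a + r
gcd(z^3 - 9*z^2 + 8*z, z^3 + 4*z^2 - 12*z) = z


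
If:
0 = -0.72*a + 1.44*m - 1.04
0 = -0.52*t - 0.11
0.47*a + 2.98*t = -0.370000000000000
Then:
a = 0.55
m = 1.00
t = -0.21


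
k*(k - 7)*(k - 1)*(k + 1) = k^4 - 7*k^3 - k^2 + 7*k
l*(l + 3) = l^2 + 3*l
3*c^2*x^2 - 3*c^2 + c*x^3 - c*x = (3*c + x)*(x - 1)*(c*x + c)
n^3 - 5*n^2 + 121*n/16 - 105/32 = (n - 5/2)*(n - 7/4)*(n - 3/4)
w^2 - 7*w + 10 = (w - 5)*(w - 2)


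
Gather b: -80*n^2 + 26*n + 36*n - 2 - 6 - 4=-80*n^2 + 62*n - 12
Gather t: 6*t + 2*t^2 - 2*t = 2*t^2 + 4*t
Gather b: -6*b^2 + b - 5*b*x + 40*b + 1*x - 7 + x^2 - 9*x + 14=-6*b^2 + b*(41 - 5*x) + x^2 - 8*x + 7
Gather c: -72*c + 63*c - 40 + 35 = -9*c - 5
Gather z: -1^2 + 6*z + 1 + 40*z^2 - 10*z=40*z^2 - 4*z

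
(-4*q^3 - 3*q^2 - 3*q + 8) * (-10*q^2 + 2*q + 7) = 40*q^5 + 22*q^4 - 4*q^3 - 107*q^2 - 5*q + 56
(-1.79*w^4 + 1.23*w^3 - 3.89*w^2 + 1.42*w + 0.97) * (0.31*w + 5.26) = -0.5549*w^5 - 9.0341*w^4 + 5.2639*w^3 - 20.0212*w^2 + 7.7699*w + 5.1022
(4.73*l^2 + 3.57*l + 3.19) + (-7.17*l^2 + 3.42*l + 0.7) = -2.44*l^2 + 6.99*l + 3.89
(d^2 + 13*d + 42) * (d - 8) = d^3 + 5*d^2 - 62*d - 336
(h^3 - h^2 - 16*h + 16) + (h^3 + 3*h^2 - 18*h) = 2*h^3 + 2*h^2 - 34*h + 16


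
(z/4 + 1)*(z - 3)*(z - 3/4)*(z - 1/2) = z^4/4 - z^3/16 - 103*z^2/32 + 123*z/32 - 9/8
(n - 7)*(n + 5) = n^2 - 2*n - 35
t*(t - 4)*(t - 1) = t^3 - 5*t^2 + 4*t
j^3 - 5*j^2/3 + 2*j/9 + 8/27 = (j - 4/3)*(j - 2/3)*(j + 1/3)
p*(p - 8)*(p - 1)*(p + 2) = p^4 - 7*p^3 - 10*p^2 + 16*p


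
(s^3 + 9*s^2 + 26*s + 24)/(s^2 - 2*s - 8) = (s^2 + 7*s + 12)/(s - 4)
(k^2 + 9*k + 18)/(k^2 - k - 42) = (k + 3)/(k - 7)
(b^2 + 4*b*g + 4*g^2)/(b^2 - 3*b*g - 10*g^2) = (b + 2*g)/(b - 5*g)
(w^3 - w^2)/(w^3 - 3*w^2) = (w - 1)/(w - 3)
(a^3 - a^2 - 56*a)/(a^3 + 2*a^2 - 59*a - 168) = a/(a + 3)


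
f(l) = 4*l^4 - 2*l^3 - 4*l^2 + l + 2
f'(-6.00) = -3623.00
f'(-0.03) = 1.23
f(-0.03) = 1.97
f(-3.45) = 599.75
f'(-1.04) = -15.17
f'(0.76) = -1.52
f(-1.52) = 19.61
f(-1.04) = 3.56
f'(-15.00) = -55229.00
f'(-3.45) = -699.83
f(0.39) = 1.76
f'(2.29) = 143.36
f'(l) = 16*l^3 - 6*l^2 - 8*l + 1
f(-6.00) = 5468.00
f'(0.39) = -2.08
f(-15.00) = 208337.00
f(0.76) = 0.91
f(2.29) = 69.30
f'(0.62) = -2.45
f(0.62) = 1.20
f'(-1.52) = -56.89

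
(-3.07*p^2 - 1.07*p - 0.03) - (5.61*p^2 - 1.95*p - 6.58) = -8.68*p^2 + 0.88*p + 6.55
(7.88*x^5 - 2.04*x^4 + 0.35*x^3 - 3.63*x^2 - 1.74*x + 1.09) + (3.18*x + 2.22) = 7.88*x^5 - 2.04*x^4 + 0.35*x^3 - 3.63*x^2 + 1.44*x + 3.31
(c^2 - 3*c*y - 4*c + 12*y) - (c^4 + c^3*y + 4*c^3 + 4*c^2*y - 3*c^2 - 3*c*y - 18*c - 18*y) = -c^4 - c^3*y - 4*c^3 - 4*c^2*y + 4*c^2 + 14*c + 30*y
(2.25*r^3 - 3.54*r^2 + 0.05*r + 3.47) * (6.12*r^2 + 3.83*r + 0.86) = 13.77*r^5 - 13.0473*r^4 - 11.3172*r^3 + 18.3835*r^2 + 13.3331*r + 2.9842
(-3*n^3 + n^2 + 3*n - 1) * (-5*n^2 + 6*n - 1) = 15*n^5 - 23*n^4 - 6*n^3 + 22*n^2 - 9*n + 1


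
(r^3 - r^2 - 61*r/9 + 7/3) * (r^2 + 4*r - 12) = r^5 + 3*r^4 - 205*r^3/9 - 115*r^2/9 + 272*r/3 - 28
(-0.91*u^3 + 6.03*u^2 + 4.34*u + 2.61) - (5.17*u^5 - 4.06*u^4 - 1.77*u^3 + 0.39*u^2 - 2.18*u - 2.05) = -5.17*u^5 + 4.06*u^4 + 0.86*u^3 + 5.64*u^2 + 6.52*u + 4.66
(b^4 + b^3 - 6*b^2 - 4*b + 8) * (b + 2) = b^5 + 3*b^4 - 4*b^3 - 16*b^2 + 16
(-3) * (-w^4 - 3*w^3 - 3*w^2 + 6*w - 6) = 3*w^4 + 9*w^3 + 9*w^2 - 18*w + 18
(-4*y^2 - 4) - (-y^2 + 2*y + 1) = -3*y^2 - 2*y - 5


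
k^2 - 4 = (k - 2)*(k + 2)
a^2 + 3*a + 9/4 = (a + 3/2)^2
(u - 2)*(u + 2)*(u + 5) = u^3 + 5*u^2 - 4*u - 20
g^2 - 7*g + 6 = (g - 6)*(g - 1)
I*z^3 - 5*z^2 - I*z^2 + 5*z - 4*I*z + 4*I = (z + I)*(z + 4*I)*(I*z - I)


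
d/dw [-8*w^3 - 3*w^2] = 6*w*(-4*w - 1)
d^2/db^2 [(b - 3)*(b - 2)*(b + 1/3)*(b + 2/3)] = 12*b^2 - 24*b + 22/9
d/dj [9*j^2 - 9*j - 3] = 18*j - 9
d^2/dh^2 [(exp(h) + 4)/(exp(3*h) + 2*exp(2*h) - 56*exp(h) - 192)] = (4*exp(3*h) - 6*exp(2*h) + 196*exp(h) - 96)*exp(h)/(exp(6*h) - 6*exp(5*h) - 132*exp(4*h) + 568*exp(3*h) + 6336*exp(2*h) - 13824*exp(h) - 110592)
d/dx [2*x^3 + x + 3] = 6*x^2 + 1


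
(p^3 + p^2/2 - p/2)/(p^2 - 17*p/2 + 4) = p*(p + 1)/(p - 8)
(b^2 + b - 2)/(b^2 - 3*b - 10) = (b - 1)/(b - 5)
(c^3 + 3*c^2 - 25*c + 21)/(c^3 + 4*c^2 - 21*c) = (c - 1)/c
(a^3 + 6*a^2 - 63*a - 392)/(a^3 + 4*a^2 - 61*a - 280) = (a + 7)/(a + 5)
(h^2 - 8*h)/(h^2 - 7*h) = (h - 8)/(h - 7)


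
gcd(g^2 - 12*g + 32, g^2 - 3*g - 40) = g - 8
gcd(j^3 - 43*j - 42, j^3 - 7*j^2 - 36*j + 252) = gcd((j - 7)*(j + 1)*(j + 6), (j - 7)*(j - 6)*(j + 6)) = j^2 - j - 42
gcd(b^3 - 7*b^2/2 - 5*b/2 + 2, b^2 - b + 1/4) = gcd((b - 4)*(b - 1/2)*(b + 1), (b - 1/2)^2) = b - 1/2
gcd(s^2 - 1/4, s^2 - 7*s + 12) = 1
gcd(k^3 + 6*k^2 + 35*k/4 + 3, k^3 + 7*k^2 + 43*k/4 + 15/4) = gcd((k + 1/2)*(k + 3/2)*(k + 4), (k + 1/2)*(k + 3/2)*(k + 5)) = k^2 + 2*k + 3/4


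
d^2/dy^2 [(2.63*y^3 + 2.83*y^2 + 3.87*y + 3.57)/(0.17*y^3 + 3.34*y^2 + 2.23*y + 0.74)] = (-2.823054*y^6 - 5.31114000000002*y^5 + 4.01502599999998*y^4 + 81.8586760000001*y^3 + 225.30351*y^2 + 108.096384*y + 8.18615)/(0.004913*y^9 + 0.289578*y^8 + 5.882697*y^7 + 44.921026*y^6 + 79.688175*y^5 + 76.277094*y^4 + 44.438851*y^3 + 16.52679*y^2 + 3.663444*y + 0.405224)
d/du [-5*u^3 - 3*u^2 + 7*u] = -15*u^2 - 6*u + 7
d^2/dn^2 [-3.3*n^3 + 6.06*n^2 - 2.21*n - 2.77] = 12.12 - 19.8*n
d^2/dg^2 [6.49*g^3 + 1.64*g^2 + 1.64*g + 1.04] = 38.94*g + 3.28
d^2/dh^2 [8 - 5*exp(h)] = -5*exp(h)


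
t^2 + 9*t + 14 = (t + 2)*(t + 7)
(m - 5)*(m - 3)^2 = m^3 - 11*m^2 + 39*m - 45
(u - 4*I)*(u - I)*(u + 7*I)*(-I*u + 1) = -I*u^4 + 3*u^3 - 29*I*u^2 + 3*u - 28*I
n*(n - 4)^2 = n^3 - 8*n^2 + 16*n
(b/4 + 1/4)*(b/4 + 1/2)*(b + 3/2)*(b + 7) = b^4/16 + 23*b^3/32 + 19*b^2/8 + 97*b/32 + 21/16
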